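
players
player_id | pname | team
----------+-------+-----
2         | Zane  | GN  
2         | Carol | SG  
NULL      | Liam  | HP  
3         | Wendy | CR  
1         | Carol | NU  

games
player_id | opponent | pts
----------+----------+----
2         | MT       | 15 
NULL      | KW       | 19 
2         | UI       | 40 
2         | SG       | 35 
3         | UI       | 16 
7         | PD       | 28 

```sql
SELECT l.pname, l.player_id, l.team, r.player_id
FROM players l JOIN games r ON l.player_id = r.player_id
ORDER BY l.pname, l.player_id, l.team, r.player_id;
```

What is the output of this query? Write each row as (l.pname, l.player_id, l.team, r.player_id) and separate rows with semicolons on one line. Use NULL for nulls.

(Carol, 2, SG, 2); (Carol, 2, SG, 2); (Carol, 2, SG, 2); (Wendy, 3, CR, 3); (Zane, 2, GN, 2); (Zane, 2, GN, 2); (Zane, 2, GN, 2)

INNER JOIN keeps only pairs where the ON condition holds.
Matching on l.player_id = r.player_id. A NULL in a compared column never satisfies the condition.
- player_id=2: 3 matching r row(s), so 3 row(s) emitted.
- player_id=2: 3 matching r row(s), so 3 row(s) emitted.
- player_id=NULL: no matching r row, dropped.
- player_id=3: 1 matching r row(s), so 1 row(s) emitted.
- player_id=1: no matching r row, dropped.
After projecting and ordering:
l.pname | l.player_id | l.team | r.player_id
Carol | 2 | SG | 2
Carol | 2 | SG | 2
Carol | 2 | SG | 2
Wendy | 3 | CR | 3
Zane | 2 | GN | 2
Zane | 2 | GN | 2
Zane | 2 | GN | 2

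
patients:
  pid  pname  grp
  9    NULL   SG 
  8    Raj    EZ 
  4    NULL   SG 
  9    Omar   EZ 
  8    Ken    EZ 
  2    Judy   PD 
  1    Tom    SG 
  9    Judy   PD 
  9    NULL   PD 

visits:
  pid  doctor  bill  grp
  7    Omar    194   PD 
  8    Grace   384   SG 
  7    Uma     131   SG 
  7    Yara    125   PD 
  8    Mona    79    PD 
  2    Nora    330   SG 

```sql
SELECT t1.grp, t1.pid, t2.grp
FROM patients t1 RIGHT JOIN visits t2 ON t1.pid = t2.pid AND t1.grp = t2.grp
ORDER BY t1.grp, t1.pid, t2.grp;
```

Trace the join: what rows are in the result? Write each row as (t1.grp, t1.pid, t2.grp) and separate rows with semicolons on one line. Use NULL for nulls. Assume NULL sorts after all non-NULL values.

(NULL, NULL, PD); (NULL, NULL, PD); (NULL, NULL, PD); (NULL, NULL, SG); (NULL, NULL, SG); (NULL, NULL, SG)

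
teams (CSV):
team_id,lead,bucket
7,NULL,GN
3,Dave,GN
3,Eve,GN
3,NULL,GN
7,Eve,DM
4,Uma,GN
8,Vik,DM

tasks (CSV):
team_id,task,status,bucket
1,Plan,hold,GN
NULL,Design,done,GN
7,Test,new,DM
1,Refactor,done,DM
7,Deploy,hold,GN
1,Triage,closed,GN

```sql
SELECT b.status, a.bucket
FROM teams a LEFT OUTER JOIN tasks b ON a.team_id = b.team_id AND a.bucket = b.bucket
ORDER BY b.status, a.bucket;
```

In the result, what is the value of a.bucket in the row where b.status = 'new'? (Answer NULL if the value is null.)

DM

LEFT JOIN keeps every row from `teams`; unmatched rows get NULL for `tasks`'s columns.
Matching on a.team_id = b.team_id AND a.bucket = b.bucket. A NULL in a compared column never satisfies the condition.
- team_id=7, bucket=GN: 1 matching b row(s), so 1 row(s) emitted.
- team_id=3, bucket=GN: no b row matches, row kept with b columns NULL.
- team_id=3, bucket=GN: no b row matches, row kept with b columns NULL.
- team_id=3, bucket=GN: no b row matches, row kept with b columns NULL.
- team_id=7, bucket=DM: 1 matching b row(s), so 1 row(s) emitted.
- team_id=4, bucket=GN: no b row matches, row kept with b columns NULL.
- team_id=8, bucket=DM: no b row matches, row kept with b columns NULL.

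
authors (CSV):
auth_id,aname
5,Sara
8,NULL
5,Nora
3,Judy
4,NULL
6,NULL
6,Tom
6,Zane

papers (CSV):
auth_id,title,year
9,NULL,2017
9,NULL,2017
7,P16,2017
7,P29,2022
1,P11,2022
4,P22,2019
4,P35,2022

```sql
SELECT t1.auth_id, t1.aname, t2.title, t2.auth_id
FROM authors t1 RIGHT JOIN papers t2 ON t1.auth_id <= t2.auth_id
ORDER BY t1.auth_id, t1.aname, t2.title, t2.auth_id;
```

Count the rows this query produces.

35

RIGHT JOIN keeps every row from `papers`; unmatched rows get NULL for `authors`'s columns.
Matching on t1.auth_id <= t2.auth_id.
- t1 row (auth_id=5): matches 4 t2 row(s) → 4 output row(s).
- t1 row (auth_id=8): matches 2 t2 row(s) → 2 output row(s).
- t1 row (auth_id=5): matches 4 t2 row(s) → 4 output row(s).
- t1 row (auth_id=3): matches 6 t2 row(s) → 6 output row(s).
- t1 row (auth_id=4): matches 6 t2 row(s) → 6 output row(s).
- t1 row (auth_id=6): matches 4 t2 row(s) → 4 output row(s).
- t1 row (auth_id=6): matches 4 t2 row(s) → 4 output row(s).
- t1 row (auth_id=6): matches 4 t2 row(s) → 4 output row(s).
- 1 t2 row(s) had no t1 match → kept, t1 columns NULL.
Total: 34 matched + 1 padded = 35 rows.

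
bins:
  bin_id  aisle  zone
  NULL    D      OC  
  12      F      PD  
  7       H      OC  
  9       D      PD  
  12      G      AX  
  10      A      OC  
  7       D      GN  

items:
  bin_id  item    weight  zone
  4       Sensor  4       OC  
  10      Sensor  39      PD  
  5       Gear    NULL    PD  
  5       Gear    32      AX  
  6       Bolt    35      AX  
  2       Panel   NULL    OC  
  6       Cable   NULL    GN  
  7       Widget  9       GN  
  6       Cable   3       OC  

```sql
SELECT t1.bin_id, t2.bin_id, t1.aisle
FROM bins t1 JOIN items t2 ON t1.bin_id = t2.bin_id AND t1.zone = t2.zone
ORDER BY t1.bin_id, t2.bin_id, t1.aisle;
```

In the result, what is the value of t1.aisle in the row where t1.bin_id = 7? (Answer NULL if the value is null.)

D

INNER JOIN keeps only pairs where the ON condition holds.
Matching on t1.bin_id = t2.bin_id AND t1.zone = t2.zone. A NULL in a compared column never satisfies the condition.
- t1 row (bin_id=NULL, zone=OC): no match → dropped.
- t1 row (bin_id=12, zone=PD): no match → dropped.
- t1 row (bin_id=7, zone=OC): no match → dropped.
- t1 row (bin_id=9, zone=PD): no match → dropped.
- t1 row (bin_id=12, zone=AX): no match → dropped.
- t1 row (bin_id=10, zone=OC): no match → dropped.
- t1 row (bin_id=7, zone=GN): matches 1 t2 row(s) → 1 output row(s).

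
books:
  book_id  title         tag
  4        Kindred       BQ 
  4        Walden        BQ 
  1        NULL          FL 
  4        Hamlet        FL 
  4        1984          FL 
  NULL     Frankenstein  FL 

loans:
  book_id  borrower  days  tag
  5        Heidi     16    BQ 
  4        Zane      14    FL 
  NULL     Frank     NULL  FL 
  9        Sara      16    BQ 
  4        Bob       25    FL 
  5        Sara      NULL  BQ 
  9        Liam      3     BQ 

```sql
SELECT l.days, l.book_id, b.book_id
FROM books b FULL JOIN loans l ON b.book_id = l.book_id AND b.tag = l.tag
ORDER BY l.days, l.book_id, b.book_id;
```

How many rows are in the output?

13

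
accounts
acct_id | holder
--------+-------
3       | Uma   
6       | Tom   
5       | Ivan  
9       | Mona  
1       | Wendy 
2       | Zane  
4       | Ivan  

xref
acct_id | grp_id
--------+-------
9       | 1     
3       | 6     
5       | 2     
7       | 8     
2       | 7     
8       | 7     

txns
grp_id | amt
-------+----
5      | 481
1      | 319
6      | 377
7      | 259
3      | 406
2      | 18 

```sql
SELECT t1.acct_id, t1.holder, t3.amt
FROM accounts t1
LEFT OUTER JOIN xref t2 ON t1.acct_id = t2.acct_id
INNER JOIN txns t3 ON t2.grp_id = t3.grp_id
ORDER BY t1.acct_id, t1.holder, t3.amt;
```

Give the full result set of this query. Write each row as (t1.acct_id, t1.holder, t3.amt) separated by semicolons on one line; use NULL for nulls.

(2, Zane, 259); (3, Uma, 377); (5, Ivan, 18); (9, Mona, 319)

Evaluate left to right. First `accounts t1 LEFT JOIN xref t2` on acct_id: 7 row(s).
Then INNER JOIN `txns t3` on grp_id: keep only rows whose t2.grp_id appears in t3.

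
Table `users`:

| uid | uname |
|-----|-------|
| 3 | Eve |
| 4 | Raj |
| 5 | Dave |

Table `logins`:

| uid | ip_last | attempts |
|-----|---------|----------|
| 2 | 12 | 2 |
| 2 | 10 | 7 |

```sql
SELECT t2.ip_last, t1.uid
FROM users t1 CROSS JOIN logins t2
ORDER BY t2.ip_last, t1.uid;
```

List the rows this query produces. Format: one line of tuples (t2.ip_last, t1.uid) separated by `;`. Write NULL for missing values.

(10, 3); (10, 4); (10, 5); (12, 3); (12, 4); (12, 5)

CROSS JOIN pairs every row of `users` with every row of `logins`: 3 × 2 = 6 rows.
After projecting and ordering:
t2.ip_last | t1.uid
10 | 3
10 | 4
10 | 5
12 | 3
12 | 4
12 | 5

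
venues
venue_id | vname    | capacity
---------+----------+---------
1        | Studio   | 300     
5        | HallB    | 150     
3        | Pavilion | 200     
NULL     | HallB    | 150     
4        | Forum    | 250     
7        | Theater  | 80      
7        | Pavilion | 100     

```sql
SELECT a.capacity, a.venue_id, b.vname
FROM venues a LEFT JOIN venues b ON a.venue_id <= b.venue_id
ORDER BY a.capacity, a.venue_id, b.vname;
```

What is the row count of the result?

23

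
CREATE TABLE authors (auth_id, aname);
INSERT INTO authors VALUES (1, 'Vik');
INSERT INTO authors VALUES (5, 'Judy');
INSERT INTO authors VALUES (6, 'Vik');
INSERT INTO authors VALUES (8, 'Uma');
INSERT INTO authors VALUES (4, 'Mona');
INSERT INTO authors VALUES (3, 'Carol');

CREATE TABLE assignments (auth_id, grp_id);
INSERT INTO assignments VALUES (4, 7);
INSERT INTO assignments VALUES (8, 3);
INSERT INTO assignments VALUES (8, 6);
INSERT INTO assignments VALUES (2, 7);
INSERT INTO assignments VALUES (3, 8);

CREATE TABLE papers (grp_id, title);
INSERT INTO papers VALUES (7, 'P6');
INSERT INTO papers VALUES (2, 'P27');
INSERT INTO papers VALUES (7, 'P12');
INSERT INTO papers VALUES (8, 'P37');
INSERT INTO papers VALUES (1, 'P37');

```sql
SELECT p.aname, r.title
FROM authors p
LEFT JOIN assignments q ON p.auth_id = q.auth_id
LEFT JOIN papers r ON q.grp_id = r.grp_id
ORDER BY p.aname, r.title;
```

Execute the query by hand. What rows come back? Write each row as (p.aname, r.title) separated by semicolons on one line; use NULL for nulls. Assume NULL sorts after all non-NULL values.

(Carol, P37); (Judy, NULL); (Mona, P12); (Mona, P6); (Uma, NULL); (Uma, NULL); (Vik, NULL); (Vik, NULL)

Evaluate left to right. First `authors p LEFT JOIN assignments q` on auth_id: 7 row(s).
Then LEFT JOIN `papers r` on grp_id: each of those 7 rows is kept; rows whose q.grp_id has no match in r get NULL for r's columns.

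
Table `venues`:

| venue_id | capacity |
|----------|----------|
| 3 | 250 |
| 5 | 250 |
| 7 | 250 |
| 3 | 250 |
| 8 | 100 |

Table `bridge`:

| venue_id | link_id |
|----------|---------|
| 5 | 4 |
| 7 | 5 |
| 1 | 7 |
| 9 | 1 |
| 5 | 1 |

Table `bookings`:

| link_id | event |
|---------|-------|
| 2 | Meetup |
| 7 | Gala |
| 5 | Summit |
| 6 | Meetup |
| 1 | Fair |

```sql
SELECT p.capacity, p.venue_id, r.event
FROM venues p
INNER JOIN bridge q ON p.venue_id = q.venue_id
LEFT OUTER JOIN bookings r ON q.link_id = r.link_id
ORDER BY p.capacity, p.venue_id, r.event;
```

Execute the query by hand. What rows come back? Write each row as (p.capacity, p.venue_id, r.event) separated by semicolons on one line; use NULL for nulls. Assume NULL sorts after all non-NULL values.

Step 1 — p INNER JOIN q on venue_id → 3 row(s).
Then LEFT JOIN `bookings r` on link_id: each of those 3 rows is kept; rows whose q.link_id has no match in r get NULL for r's columns.

(250, 5, Fair); (250, 5, NULL); (250, 7, Summit)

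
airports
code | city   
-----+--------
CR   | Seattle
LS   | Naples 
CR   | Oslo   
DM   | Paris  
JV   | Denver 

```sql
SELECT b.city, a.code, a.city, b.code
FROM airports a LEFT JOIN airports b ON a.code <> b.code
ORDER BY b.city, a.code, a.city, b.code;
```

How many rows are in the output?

18

LEFT JOIN keeps every row from `airports a`; unmatched rows get NULL for `airports b`'s columns.
Matching on a.code <> b.code.
Matched pairs: 18; unmatched a rows kept: 0.
Total: 18 rows.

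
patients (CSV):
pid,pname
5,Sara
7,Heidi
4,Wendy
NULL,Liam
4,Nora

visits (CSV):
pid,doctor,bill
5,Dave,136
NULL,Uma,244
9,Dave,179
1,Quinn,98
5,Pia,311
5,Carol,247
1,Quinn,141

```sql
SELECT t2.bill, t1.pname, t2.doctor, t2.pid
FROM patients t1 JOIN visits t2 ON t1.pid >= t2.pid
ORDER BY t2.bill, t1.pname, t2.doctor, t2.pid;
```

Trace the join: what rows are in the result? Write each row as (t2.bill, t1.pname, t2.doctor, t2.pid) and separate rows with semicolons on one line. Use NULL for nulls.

INNER JOIN keeps only pairs where the ON condition holds.
Matching on t1.pid >= t2.pid. A NULL in a compared column never satisfies the condition.
Matched pairs: 14.

(98, Heidi, Quinn, 1); (98, Nora, Quinn, 1); (98, Sara, Quinn, 1); (98, Wendy, Quinn, 1); (136, Heidi, Dave, 5); (136, Sara, Dave, 5); (141, Heidi, Quinn, 1); (141, Nora, Quinn, 1); (141, Sara, Quinn, 1); (141, Wendy, Quinn, 1); (247, Heidi, Carol, 5); (247, Sara, Carol, 5); (311, Heidi, Pia, 5); (311, Sara, Pia, 5)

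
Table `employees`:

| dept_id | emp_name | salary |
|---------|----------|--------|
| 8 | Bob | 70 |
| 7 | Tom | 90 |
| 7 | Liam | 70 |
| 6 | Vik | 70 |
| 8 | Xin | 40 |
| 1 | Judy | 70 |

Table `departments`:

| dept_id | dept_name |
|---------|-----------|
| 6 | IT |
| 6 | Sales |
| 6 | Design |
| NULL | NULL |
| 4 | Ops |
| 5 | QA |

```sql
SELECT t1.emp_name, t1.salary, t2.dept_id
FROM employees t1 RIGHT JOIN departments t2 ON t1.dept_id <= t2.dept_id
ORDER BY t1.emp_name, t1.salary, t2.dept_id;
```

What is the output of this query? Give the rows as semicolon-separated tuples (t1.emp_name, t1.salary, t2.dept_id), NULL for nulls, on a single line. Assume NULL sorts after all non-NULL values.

RIGHT JOIN keeps every row from `departments`; unmatched rows get NULL for `employees`'s columns.
Matching on t1.dept_id <= t2.dept_id. A NULL in a compared column never satisfies the condition.
- t1 row (dept_id=8): no match.
- t1 row (dept_id=7): no match.
- t1 row (dept_id=7): no match.
- t1 row (dept_id=6): matches 3 t2 row(s) → 3 output row(s).
- t1 row (dept_id=8): no match.
- t1 row (dept_id=1): matches 5 t2 row(s) → 5 output row(s).
- 1 t2 row(s) had no t1 match → kept, t1 columns NULL.
After projecting and ordering:
t1.emp_name | t1.salary | t2.dept_id
Judy | 70 | 4
Judy | 70 | 5
Judy | 70 | 6
Judy | 70 | 6
Judy | 70 | 6
Vik | 70 | 6
Vik | 70 | 6
Vik | 70 | 6
NULL | NULL | NULL

(Judy, 70, 4); (Judy, 70, 5); (Judy, 70, 6); (Judy, 70, 6); (Judy, 70, 6); (Vik, 70, 6); (Vik, 70, 6); (Vik, 70, 6); (NULL, NULL, NULL)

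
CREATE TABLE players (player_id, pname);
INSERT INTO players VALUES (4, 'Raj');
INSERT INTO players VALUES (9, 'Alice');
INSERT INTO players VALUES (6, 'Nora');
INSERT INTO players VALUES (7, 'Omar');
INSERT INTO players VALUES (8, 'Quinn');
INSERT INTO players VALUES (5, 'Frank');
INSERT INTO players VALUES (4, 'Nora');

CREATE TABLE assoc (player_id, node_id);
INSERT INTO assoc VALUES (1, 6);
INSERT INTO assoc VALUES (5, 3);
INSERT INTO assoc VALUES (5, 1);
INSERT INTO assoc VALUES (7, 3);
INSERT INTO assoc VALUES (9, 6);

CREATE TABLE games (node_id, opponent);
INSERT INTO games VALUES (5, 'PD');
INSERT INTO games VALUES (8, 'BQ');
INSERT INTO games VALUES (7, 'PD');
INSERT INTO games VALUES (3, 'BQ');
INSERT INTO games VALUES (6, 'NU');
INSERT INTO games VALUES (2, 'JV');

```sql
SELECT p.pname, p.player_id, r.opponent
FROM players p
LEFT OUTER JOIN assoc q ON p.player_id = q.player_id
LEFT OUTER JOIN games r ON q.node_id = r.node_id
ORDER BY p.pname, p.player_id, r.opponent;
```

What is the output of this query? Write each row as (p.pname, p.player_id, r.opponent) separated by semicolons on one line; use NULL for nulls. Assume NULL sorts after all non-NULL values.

(Alice, 9, NU); (Frank, 5, BQ); (Frank, 5, NULL); (Nora, 4, NULL); (Nora, 6, NULL); (Omar, 7, BQ); (Quinn, 8, NULL); (Raj, 4, NULL)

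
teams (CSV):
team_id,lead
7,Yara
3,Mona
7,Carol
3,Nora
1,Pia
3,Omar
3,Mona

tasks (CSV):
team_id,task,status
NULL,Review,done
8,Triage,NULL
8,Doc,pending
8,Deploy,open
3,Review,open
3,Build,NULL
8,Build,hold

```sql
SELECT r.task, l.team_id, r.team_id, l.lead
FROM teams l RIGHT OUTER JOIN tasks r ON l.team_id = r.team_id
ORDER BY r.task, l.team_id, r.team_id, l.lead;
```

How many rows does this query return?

13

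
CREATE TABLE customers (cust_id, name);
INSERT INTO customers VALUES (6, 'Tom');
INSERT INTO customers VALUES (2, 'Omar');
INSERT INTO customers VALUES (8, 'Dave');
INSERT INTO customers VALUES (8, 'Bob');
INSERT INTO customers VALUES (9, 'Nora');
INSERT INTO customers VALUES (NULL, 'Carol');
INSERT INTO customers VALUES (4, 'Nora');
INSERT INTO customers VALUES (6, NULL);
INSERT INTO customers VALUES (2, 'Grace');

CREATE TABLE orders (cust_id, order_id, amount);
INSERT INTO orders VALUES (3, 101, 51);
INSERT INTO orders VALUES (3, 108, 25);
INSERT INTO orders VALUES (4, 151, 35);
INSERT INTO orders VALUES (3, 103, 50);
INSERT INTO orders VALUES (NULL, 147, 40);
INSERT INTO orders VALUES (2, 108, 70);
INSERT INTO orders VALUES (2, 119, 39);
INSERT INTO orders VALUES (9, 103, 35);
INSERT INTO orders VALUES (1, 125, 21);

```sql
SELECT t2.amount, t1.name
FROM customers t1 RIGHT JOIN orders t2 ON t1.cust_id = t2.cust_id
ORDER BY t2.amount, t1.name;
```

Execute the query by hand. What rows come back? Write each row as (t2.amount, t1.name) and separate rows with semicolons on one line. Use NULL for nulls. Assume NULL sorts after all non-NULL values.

RIGHT JOIN keeps every row from `orders`; unmatched rows get NULL for `customers`'s columns.
Matching on t1.cust_id = t2.cust_id. A NULL in a compared column never satisfies the condition.
- cust_id=6: no matching t2 row.
- cust_id=2: 2 matching t2 row(s), so 2 row(s) emitted.
- cust_id=8: no matching t2 row.
- cust_id=8: no matching t2 row.
- cust_id=9: 1 matching t2 row(s), so 1 row(s) emitted.
- cust_id=NULL: no matching t2 row.
- cust_id=4: 1 matching t2 row(s), so 1 row(s) emitted.
- cust_id=6: no matching t2 row.
- cust_id=2: 2 matching t2 row(s), so 2 row(s) emitted.
- 5 t2 row(s) had no t1 match → kept, t1 columns NULL.

(21, NULL); (25, NULL); (35, Nora); (35, Nora); (39, Grace); (39, Omar); (40, NULL); (50, NULL); (51, NULL); (70, Grace); (70, Omar)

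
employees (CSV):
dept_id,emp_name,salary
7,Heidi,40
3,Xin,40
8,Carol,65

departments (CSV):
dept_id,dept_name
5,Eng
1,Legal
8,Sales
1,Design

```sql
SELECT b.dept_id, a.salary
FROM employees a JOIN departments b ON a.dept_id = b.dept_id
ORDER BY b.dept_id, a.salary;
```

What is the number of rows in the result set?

INNER JOIN keeps only pairs where the ON condition holds.
Matching on a.dept_id = b.dept_id.
- a[0] dept_id=7 → no match; dropped.
- a[1] dept_id=3 → no match; dropped.
- a[2] dept_id=8 → 1 match(es) in b → 1 row(s).
Total: 1 rows.

1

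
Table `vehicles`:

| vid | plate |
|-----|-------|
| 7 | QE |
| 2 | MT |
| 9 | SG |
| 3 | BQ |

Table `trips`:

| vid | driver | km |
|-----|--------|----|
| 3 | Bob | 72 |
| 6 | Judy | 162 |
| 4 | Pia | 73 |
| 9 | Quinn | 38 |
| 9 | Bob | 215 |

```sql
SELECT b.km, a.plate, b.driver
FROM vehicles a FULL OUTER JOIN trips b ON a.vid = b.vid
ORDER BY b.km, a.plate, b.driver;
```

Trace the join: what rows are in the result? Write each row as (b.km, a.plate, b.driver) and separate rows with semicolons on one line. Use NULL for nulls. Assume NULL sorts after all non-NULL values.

FULL OUTER JOIN keeps every row from both sides; unmatched rows get NULL for the other side's columns.
Matching on a.vid = b.vid.
- a row (vid=7): no match → kept, b columns NULL.
- a row (vid=2): no match → kept, b columns NULL.
- a row (vid=9): matches 2 b row(s) → 2 output row(s).
- a row (vid=3): matches 1 b row(s) → 1 output row(s).
- 2 b row(s) had no a match → kept, a columns NULL.
After projecting and ordering:
b.km | a.plate | b.driver
38 | SG | Quinn
72 | BQ | Bob
73 | NULL | Pia
162 | NULL | Judy
215 | SG | Bob
NULL | MT | NULL
NULL | QE | NULL

(38, SG, Quinn); (72, BQ, Bob); (73, NULL, Pia); (162, NULL, Judy); (215, SG, Bob); (NULL, MT, NULL); (NULL, QE, NULL)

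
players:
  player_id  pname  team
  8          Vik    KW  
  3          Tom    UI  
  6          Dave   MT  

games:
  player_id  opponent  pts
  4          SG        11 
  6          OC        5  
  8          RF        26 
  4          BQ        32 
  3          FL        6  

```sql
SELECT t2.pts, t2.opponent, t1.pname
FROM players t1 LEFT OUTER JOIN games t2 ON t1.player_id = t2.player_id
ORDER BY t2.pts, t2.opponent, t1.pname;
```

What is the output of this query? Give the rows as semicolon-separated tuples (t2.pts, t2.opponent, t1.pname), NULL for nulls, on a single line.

(5, OC, Dave); (6, FL, Tom); (26, RF, Vik)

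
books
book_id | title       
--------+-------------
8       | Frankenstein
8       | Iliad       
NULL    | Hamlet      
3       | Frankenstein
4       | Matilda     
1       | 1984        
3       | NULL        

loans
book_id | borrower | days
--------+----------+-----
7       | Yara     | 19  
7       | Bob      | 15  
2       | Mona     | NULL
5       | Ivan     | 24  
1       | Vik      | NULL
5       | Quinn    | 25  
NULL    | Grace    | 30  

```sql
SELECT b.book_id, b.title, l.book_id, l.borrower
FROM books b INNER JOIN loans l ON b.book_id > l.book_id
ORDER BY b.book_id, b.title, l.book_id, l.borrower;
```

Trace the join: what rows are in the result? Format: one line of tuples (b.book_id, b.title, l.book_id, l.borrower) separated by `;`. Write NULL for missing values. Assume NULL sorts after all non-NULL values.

(3, Frankenstein, 1, Vik); (3, Frankenstein, 2, Mona); (3, NULL, 1, Vik); (3, NULL, 2, Mona); (4, Matilda, 1, Vik); (4, Matilda, 2, Mona); (8, Frankenstein, 1, Vik); (8, Frankenstein, 2, Mona); (8, Frankenstein, 5, Ivan); (8, Frankenstein, 5, Quinn); (8, Frankenstein, 7, Bob); (8, Frankenstein, 7, Yara); (8, Iliad, 1, Vik); (8, Iliad, 2, Mona); (8, Iliad, 5, Ivan); (8, Iliad, 5, Quinn); (8, Iliad, 7, Bob); (8, Iliad, 7, Yara)

INNER JOIN keeps only pairs where the ON condition holds.
Matching on b.book_id > l.book_id. A NULL in a compared column never satisfies the condition.
Matched pairs: 18.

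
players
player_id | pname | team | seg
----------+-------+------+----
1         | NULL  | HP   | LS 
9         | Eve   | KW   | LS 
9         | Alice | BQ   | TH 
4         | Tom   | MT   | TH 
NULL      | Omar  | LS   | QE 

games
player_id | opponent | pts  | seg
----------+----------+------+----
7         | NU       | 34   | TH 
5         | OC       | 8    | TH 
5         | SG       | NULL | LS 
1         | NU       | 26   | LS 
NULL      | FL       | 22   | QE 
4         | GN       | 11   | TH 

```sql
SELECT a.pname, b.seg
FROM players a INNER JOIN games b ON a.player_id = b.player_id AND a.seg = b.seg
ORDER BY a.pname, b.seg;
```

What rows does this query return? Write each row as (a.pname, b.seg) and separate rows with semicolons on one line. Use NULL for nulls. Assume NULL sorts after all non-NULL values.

(Tom, TH); (NULL, LS)

INNER JOIN keeps only pairs where the ON condition holds.
Matching on a.player_id = b.player_id AND a.seg = b.seg. A NULL in a compared column never satisfies the condition.
- a[0] player_id=1, seg=LS → 1 match(es) in b → 1 row(s).
- a[1] player_id=9, seg=LS → no match; dropped.
- a[2] player_id=9, seg=TH → no match; dropped.
- a[3] player_id=4, seg=TH → 1 match(es) in b → 1 row(s).
- a[4] player_id=NULL, seg=QE → no match; dropped.
After projecting and ordering:
a.pname | b.seg
Tom | TH
NULL | LS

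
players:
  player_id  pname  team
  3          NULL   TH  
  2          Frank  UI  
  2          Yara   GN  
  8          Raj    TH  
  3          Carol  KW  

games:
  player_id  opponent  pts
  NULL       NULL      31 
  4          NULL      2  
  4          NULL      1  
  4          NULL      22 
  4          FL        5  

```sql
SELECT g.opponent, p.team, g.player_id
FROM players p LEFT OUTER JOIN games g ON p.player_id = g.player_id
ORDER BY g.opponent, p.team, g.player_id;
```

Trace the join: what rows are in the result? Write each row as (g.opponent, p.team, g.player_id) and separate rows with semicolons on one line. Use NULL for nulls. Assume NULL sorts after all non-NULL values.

(NULL, GN, NULL); (NULL, KW, NULL); (NULL, TH, NULL); (NULL, TH, NULL); (NULL, UI, NULL)

LEFT JOIN keeps every row from `players`; unmatched rows get NULL for `games`'s columns.
Matching on p.player_id = g.player_id. A NULL in a compared column never satisfies the condition.
- player_id=3: no g row matches, row kept with g columns NULL.
- player_id=2: no g row matches, row kept with g columns NULL.
- player_id=2: no g row matches, row kept with g columns NULL.
- player_id=8: no g row matches, row kept with g columns NULL.
- player_id=3: no g row matches, row kept with g columns NULL.
After projecting and ordering:
g.opponent | p.team | g.player_id
NULL | GN | NULL
NULL | KW | NULL
NULL | TH | NULL
NULL | TH | NULL
NULL | UI | NULL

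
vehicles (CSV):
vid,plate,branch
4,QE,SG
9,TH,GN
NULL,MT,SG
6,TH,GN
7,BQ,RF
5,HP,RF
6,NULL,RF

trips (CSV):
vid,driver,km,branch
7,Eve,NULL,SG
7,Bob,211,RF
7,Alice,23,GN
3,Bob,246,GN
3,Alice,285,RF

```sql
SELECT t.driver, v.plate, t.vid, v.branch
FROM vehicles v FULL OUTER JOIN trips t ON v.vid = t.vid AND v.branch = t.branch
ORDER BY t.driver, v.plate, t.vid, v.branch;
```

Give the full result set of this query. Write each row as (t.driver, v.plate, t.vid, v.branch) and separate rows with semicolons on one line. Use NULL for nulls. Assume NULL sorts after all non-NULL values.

(Alice, NULL, 3, NULL); (Alice, NULL, 7, NULL); (Bob, BQ, 7, RF); (Bob, NULL, 3, NULL); (Eve, NULL, 7, NULL); (NULL, HP, NULL, RF); (NULL, MT, NULL, SG); (NULL, QE, NULL, SG); (NULL, TH, NULL, GN); (NULL, TH, NULL, GN); (NULL, NULL, NULL, RF)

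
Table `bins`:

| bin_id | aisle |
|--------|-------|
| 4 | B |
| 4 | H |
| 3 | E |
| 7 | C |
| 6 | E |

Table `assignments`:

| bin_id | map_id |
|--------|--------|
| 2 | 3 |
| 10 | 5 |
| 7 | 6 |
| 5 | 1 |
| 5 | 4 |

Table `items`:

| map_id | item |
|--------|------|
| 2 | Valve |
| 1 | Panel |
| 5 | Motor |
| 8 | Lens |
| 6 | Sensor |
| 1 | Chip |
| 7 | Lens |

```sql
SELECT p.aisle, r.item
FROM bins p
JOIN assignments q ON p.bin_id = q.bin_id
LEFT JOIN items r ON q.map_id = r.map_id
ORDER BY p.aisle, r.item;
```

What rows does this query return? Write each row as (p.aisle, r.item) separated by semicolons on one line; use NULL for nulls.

(C, Sensor)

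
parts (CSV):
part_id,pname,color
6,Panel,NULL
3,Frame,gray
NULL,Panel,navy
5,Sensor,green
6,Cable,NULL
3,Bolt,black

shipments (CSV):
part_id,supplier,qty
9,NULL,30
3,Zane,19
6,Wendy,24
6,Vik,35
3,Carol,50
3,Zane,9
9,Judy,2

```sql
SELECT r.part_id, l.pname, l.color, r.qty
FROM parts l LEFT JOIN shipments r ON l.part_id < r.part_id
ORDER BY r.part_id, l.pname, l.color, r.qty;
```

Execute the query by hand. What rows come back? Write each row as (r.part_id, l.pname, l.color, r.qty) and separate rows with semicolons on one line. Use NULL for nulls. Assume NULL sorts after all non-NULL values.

(6, Bolt, black, 24); (6, Bolt, black, 35); (6, Frame, gray, 24); (6, Frame, gray, 35); (6, Sensor, green, 24); (6, Sensor, green, 35); (9, Bolt, black, 2); (9, Bolt, black, 30); (9, Cable, NULL, 2); (9, Cable, NULL, 30); (9, Frame, gray, 2); (9, Frame, gray, 30); (9, Panel, NULL, 2); (9, Panel, NULL, 30); (9, Sensor, green, 2); (9, Sensor, green, 30); (NULL, Panel, navy, NULL)

LEFT JOIN keeps every row from `parts`; unmatched rows get NULL for `shipments`'s columns.
Matching on l.part_id < r.part_id. A NULL in a compared column never satisfies the condition.
- l (part_id=6) pairs with 2 row(s) of r.
- l (part_id=3) pairs with 4 row(s) of r.
- l (part_id=NULL) has no partner → padded with NULL.
- l (part_id=5) pairs with 4 row(s) of r.
- l (part_id=6) pairs with 2 row(s) of r.
- l (part_id=3) pairs with 4 row(s) of r.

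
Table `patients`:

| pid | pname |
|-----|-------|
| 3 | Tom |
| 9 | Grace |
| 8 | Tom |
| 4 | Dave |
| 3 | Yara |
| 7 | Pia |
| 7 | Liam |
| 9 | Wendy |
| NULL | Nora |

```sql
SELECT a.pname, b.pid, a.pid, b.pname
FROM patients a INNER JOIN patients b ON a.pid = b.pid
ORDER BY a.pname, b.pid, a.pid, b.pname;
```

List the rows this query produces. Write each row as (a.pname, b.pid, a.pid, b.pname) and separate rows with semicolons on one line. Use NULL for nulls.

INNER JOIN keeps only pairs where the ON condition holds.
Matching on a.pid = b.pid. A NULL in a compared column never satisfies the condition.
- pid=3: 2 matching b row(s), so 2 row(s) emitted.
- pid=9: 2 matching b row(s), so 2 row(s) emitted.
- pid=8: 1 matching b row(s), so 1 row(s) emitted.
- pid=4: 1 matching b row(s), so 1 row(s) emitted.
- pid=3: 2 matching b row(s), so 2 row(s) emitted.
- pid=7: 2 matching b row(s), so 2 row(s) emitted.
- pid=7: 2 matching b row(s), so 2 row(s) emitted.
- pid=9: 2 matching b row(s), so 2 row(s) emitted.
- pid=NULL: no matching b row, dropped.

(Dave, 4, 4, Dave); (Grace, 9, 9, Grace); (Grace, 9, 9, Wendy); (Liam, 7, 7, Liam); (Liam, 7, 7, Pia); (Pia, 7, 7, Liam); (Pia, 7, 7, Pia); (Tom, 3, 3, Tom); (Tom, 3, 3, Yara); (Tom, 8, 8, Tom); (Wendy, 9, 9, Grace); (Wendy, 9, 9, Wendy); (Yara, 3, 3, Tom); (Yara, 3, 3, Yara)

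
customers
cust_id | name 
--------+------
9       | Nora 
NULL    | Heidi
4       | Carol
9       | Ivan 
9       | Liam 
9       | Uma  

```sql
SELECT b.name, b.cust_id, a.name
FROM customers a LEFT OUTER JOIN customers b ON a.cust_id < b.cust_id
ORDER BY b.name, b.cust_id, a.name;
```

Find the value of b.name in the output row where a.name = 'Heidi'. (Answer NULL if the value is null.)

NULL

LEFT JOIN keeps every row from `customers a`; unmatched rows get NULL for `customers b`'s columns.
Matching on a.cust_id < b.cust_id. A NULL in a compared column never satisfies the condition.
- a row (cust_id=9): no match → kept, b columns NULL.
- a row (cust_id=NULL): no match → kept, b columns NULL.
- a row (cust_id=4): matches 4 b row(s) → 4 output row(s).
- a row (cust_id=9): no match → kept, b columns NULL.
- a row (cust_id=9): no match → kept, b columns NULL.
- a row (cust_id=9): no match → kept, b columns NULL.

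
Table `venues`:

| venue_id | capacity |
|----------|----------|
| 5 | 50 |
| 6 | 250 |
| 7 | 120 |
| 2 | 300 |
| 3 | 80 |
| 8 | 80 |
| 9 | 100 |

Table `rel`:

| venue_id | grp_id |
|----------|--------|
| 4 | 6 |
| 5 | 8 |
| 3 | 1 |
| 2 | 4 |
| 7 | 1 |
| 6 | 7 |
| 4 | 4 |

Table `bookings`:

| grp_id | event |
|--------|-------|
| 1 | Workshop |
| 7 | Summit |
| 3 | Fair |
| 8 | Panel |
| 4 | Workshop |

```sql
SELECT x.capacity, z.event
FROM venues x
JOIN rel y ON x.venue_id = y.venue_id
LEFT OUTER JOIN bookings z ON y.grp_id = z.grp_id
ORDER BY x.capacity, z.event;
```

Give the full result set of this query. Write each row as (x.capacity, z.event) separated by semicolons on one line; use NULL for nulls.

(50, Panel); (80, Workshop); (120, Workshop); (250, Summit); (300, Workshop)

Joins associate left-to-right: venues INNER JOIN rel on venue_id gives 5 intermediate row(s).
Then LEFT JOIN `bookings z` on grp_id: each of those 5 rows is kept; rows whose y.grp_id has no match in z get NULL for z's columns.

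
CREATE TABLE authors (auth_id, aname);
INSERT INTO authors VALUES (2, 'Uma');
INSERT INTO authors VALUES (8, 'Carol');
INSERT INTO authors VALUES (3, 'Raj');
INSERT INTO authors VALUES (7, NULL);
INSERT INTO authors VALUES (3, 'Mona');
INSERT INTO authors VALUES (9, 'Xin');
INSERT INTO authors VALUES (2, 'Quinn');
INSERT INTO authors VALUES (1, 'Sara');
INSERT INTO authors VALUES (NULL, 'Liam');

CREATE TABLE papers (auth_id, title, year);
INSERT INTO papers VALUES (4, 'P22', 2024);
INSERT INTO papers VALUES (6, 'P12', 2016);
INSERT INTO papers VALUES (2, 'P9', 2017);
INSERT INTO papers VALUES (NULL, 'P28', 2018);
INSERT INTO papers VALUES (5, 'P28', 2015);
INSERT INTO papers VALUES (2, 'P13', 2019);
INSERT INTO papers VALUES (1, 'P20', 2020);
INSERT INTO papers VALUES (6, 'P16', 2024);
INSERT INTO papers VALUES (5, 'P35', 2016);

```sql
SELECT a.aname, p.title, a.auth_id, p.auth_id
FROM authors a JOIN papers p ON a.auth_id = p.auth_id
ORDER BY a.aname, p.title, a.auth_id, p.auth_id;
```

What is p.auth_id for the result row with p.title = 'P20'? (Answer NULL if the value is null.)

1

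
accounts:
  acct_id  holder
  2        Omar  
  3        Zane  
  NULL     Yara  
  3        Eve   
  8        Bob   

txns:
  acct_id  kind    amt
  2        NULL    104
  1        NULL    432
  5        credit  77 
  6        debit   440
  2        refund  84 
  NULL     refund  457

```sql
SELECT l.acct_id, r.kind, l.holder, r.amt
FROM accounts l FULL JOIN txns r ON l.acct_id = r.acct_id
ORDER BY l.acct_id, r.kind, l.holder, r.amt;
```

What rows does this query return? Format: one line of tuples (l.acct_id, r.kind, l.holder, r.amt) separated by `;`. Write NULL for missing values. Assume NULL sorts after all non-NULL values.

(2, refund, Omar, 84); (2, NULL, Omar, 104); (3, NULL, Eve, NULL); (3, NULL, Zane, NULL); (8, NULL, Bob, NULL); (NULL, credit, NULL, 77); (NULL, debit, NULL, 440); (NULL, refund, NULL, 457); (NULL, NULL, Yara, NULL); (NULL, NULL, NULL, 432)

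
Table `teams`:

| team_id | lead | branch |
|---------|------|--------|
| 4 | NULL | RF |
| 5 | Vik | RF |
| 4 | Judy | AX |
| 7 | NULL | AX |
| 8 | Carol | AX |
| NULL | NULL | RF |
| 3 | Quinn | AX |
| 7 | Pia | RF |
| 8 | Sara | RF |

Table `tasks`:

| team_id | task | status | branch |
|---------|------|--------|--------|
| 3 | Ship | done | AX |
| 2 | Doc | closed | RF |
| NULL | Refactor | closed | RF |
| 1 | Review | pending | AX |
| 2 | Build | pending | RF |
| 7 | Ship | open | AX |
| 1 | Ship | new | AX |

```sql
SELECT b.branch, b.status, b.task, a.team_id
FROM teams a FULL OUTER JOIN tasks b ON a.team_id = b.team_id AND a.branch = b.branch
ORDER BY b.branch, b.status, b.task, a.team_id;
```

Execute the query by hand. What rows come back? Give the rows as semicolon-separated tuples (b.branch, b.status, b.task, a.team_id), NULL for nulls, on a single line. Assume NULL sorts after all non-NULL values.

(AX, done, Ship, 3); (AX, new, Ship, NULL); (AX, open, Ship, 7); (AX, pending, Review, NULL); (RF, closed, Doc, NULL); (RF, closed, Refactor, NULL); (RF, pending, Build, NULL); (NULL, NULL, NULL, 4); (NULL, NULL, NULL, 4); (NULL, NULL, NULL, 5); (NULL, NULL, NULL, 7); (NULL, NULL, NULL, 8); (NULL, NULL, NULL, 8); (NULL, NULL, NULL, NULL)

FULL OUTER JOIN keeps every row from both sides; unmatched rows get NULL for the other side's columns.
Matching on a.team_id = b.team_id AND a.branch = b.branch. A NULL in a compared column never satisfies the condition.
- a (team_id=4, branch=RF) has no partner → padded with NULL.
- a (team_id=5, branch=RF) has no partner → padded with NULL.
- a (team_id=4, branch=AX) has no partner → padded with NULL.
- a (team_id=7, branch=AX) pairs with 1 row(s) of b.
- a (team_id=8, branch=AX) has no partner → padded with NULL.
- a (team_id=NULL, branch=RF) has no partner → padded with NULL.
- a (team_id=3, branch=AX) pairs with 1 row(s) of b.
- a (team_id=7, branch=RF) has no partner → padded with NULL.
- a (team_id=8, branch=RF) has no partner → padded with NULL.
- 5 b row(s) had no a match → kept, a columns NULL.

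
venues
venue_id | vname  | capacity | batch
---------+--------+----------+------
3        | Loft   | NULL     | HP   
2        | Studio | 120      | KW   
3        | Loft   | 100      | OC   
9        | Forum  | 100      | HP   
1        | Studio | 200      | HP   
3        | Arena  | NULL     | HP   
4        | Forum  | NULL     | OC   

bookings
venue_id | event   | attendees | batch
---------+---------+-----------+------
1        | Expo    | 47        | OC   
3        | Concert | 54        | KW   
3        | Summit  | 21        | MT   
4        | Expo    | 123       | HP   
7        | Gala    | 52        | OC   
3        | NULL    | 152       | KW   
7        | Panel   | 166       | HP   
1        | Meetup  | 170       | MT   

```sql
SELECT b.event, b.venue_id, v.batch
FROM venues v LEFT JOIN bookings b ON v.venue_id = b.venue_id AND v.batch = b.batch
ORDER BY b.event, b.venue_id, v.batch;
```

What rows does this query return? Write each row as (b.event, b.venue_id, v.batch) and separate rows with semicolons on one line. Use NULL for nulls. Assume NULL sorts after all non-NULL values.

LEFT JOIN keeps every row from `venues`; unmatched rows get NULL for `bookings`'s columns.
Matching on v.venue_id = b.venue_id AND v.batch = b.batch.
- venue_id=3, batch=HP: no b row matches, row kept with b columns NULL.
- venue_id=2, batch=KW: no b row matches, row kept with b columns NULL.
- venue_id=3, batch=OC: no b row matches, row kept with b columns NULL.
- venue_id=9, batch=HP: no b row matches, row kept with b columns NULL.
- venue_id=1, batch=HP: no b row matches, row kept with b columns NULL.
- venue_id=3, batch=HP: no b row matches, row kept with b columns NULL.
- venue_id=4, batch=OC: no b row matches, row kept with b columns NULL.
After projecting and ordering:
b.event | b.venue_id | v.batch
NULL | NULL | HP
NULL | NULL | HP
NULL | NULL | HP
NULL | NULL | HP
NULL | NULL | KW
NULL | NULL | OC
NULL | NULL | OC

(NULL, NULL, HP); (NULL, NULL, HP); (NULL, NULL, HP); (NULL, NULL, HP); (NULL, NULL, KW); (NULL, NULL, OC); (NULL, NULL, OC)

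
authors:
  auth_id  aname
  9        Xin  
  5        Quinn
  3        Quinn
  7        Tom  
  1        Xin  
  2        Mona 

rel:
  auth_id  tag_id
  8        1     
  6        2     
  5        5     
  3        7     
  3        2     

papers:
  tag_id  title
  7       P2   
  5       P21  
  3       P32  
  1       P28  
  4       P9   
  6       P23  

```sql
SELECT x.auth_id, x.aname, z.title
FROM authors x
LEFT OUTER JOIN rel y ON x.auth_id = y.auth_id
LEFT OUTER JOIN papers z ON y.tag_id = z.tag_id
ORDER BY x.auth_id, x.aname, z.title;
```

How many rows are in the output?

7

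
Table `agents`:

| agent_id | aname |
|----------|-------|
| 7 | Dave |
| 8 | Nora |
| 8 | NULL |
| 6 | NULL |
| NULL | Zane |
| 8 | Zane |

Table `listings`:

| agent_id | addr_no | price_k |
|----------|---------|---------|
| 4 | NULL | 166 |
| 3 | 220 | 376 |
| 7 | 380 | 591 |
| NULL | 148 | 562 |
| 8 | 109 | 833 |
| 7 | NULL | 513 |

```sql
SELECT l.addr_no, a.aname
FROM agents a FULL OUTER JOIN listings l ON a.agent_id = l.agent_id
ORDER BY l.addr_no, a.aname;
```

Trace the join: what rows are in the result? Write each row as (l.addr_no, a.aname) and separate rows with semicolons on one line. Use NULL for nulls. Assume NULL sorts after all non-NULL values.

(109, Nora); (109, Zane); (109, NULL); (148, NULL); (220, NULL); (380, Dave); (NULL, Dave); (NULL, Zane); (NULL, NULL); (NULL, NULL)

FULL OUTER JOIN keeps every row from both sides; unmatched rows get NULL for the other side's columns.
Matching on a.agent_id = l.agent_id. A NULL in a compared column never satisfies the condition.
- a (agent_id=7) pairs with 2 row(s) of l.
- a (agent_id=8) pairs with 1 row(s) of l.
- a (agent_id=8) pairs with 1 row(s) of l.
- a (agent_id=6) has no partner → padded with NULL.
- a (agent_id=NULL) has no partner → padded with NULL.
- a (agent_id=8) pairs with 1 row(s) of l.
- 3 l row(s) had no a match → kept, a columns NULL.
After projecting and ordering:
l.addr_no | a.aname
109 | Nora
109 | Zane
109 | NULL
148 | NULL
220 | NULL
380 | Dave
NULL | Dave
NULL | Zane
NULL | NULL
NULL | NULL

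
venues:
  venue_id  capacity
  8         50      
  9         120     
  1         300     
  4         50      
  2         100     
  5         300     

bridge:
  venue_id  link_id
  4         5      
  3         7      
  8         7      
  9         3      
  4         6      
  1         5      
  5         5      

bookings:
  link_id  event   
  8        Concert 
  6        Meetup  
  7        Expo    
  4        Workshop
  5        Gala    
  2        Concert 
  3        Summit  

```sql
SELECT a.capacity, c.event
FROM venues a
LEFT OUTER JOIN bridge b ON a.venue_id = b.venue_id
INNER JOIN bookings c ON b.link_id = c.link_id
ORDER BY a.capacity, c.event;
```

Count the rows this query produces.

Step 1 — a LEFT JOIN b on venue_id → 7 row(s).
Then INNER JOIN `bookings c` on link_id: keep only rows whose b.link_id appears in c.
Result: 6 row(s).

6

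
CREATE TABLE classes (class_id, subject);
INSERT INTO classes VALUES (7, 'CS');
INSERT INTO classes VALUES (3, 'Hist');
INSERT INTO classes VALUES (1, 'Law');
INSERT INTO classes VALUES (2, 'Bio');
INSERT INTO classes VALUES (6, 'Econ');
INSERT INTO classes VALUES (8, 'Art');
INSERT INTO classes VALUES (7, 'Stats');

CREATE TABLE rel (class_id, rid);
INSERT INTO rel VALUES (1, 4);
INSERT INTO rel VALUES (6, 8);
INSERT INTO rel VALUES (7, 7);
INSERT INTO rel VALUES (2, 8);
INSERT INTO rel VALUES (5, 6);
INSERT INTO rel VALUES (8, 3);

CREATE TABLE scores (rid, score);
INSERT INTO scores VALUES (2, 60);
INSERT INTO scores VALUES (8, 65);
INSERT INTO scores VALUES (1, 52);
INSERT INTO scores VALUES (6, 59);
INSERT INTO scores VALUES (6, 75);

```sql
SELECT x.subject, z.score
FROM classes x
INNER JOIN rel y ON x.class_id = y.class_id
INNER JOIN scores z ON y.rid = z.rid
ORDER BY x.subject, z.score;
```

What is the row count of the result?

2

Evaluate left to right. First `classes x INNER JOIN rel y` on class_id: 6 row(s).
Then INNER JOIN `scores z` on rid: keep only rows whose y.rid appears in z.
Result: 2 row(s).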